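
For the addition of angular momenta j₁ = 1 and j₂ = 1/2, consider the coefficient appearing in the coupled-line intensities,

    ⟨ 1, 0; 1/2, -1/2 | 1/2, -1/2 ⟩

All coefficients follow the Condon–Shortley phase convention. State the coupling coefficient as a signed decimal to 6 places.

+√(1/3) ≈ +0.577350

√[2·1!1!0!/3! · 1!1!0!1!0!1!] = √(1/3)
  +(−1)^0/∏(0,1,1,0,0,0)! = 1  (running 1)
⟨..|..⟩ = √(1/3)·(1) = +0.577350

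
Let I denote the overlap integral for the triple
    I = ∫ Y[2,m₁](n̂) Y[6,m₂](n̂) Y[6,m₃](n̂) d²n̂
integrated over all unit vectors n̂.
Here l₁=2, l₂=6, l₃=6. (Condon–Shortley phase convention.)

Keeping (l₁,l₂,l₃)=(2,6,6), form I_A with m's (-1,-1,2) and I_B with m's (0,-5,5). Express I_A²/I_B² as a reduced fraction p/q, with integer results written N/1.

Same 2,6,6: normalisation and zero-m 3j drop out of the ratio.
A: Δ: 2! 2! 10! / 15! → 1/90090; sum: t=1:−1/34560 t=2:+1/60480 = -1/80640; 3j²(2 6 6; -1 -1 2) = Δ·Π!·Σ² = 6/1001  (sign -1)
B: Δ: 2! 2! 10! / 15! → 1/90090; sum: t=0:+1/1451520 t=1:−1/3628800 = 1/2419200; 3j²(2 6 6; 0 -5 5) = Δ·Π!·Σ² = 11/910  (sign -1)
I_A²/I_B² = (6/1001)/(11/910) = 60/121

60/121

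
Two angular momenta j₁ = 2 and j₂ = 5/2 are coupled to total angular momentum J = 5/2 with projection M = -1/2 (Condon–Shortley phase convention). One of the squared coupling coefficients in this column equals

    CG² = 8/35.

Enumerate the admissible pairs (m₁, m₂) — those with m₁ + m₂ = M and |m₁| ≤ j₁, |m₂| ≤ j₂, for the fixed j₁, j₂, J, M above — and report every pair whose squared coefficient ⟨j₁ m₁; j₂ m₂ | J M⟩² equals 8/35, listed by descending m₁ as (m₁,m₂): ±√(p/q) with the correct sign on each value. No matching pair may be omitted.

Admissible pairs with m₁+m₂ = M = -1/2: (-2,3/2), (-1,1/2), (0,-1/2), (1,-3/2), (2,-5/2)
  (m₁,m₂)=(2,-5/2): CG² = 3/14, CG = +√(3/14)
  (m₁,m₂)=(1,-3/2): CG² = 6/35, CG = +√(6/35)
  (m₁,m₂)=(0,-1/2): CG² = 8/35, CG = −√(8/35)   ← matches the target
  (m₁,m₂)=(-1,1/2): CG² = 0/1, CG = 0
  (m₁,m₂)=(-2,3/2): CG² = 27/70, CG = +√(27/70)
Pairs with CG² = 8/35: (0,-1/2): −√(8/35)

(0,-1/2): −√(8/35)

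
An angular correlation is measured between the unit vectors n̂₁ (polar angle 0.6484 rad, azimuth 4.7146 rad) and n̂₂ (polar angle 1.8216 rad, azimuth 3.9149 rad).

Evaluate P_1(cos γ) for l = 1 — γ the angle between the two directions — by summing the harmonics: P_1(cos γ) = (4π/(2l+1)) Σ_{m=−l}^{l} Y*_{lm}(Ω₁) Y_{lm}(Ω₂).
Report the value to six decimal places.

0.209897

Summing Y*_{l m}(θ₁,φ₁)·Y_{l m}(θ₂,φ₂) over m ∈ [−1, 1]; prefactor 4π/(2·1+1) = 4.188790:
  m=-1: Y*=+0.000461-0.208648i  Y=-0.239502+0.233779i  product +0.048667+0.050079i
  m=+0: Y*=+0.389441-0.000000i  Y=-0.121263+0.000000i  product -0.047225+0.000000i
  m=+1: Y*=-0.000461-0.208648i  Y=+0.239502+0.233779i  product +0.048667-0.050079i
Total Σ_m = +0.050109+0.000000i. Multiply by 4.188790: +0.209897+0.000000i. P_1(cos γ) = 0.209897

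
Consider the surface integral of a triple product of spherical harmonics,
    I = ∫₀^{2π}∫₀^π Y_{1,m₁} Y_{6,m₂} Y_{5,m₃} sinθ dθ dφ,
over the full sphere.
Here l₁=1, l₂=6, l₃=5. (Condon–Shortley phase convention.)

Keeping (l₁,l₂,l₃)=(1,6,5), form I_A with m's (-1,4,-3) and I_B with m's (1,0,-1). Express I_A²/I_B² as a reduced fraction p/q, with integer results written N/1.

Same 1,6,5: normalisation and zero-m 3j drop out of the ratio.
A: Δ: 2! 0! 10! / 13! → 1/858; sum: t=2:+1/161280 = 1/161280; 3j²(1 6 5; -1 4 -3) = Δ·Π!·Σ² = 15/286  (sign +1)
B: Δ: 2! 0! 10! / 13! → 1/858; sum: t=0:+1/34560 = 1/34560; 3j²(1 6 5; 1 0 -1) = Δ·Π!·Σ² = 5/286  (sign +1)
I_A²/I_B² = (15/286)/(5/286) = 3/1

3/1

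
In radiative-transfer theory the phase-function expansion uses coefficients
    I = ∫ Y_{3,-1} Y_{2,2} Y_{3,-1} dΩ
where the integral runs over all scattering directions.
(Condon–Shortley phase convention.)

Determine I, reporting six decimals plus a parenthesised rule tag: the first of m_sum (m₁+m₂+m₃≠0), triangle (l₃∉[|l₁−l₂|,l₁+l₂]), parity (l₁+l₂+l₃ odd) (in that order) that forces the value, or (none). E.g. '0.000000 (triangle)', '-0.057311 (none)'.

0.206013 (none)

Checks pass: Σm=0; 8 even; l₃=3∈[1,5].
(2·3+1)(2·2+1)(2·3+1) = 245
Δ: 2! 4! 2! / 9! → 1/3780
sum: t=0:+1/24 t=1:−1/4 t=2:+1/24 = -1/6
3j²(3 2 3; 0 0 0) = Δ·Π!·Σ² = 4/105  (sign +1)
sum: t=2:+1/16 = 1/16
3j²(3 2 3; -1 2 -1) = Δ·Π!·Σ² = 2/35  (sign +1)
combine: 4πI² = 245·4/105·2/35 = 8/15
take √, sign +1: I = 0.20601291
No selection rule forces the value: the integral is nonzero (none).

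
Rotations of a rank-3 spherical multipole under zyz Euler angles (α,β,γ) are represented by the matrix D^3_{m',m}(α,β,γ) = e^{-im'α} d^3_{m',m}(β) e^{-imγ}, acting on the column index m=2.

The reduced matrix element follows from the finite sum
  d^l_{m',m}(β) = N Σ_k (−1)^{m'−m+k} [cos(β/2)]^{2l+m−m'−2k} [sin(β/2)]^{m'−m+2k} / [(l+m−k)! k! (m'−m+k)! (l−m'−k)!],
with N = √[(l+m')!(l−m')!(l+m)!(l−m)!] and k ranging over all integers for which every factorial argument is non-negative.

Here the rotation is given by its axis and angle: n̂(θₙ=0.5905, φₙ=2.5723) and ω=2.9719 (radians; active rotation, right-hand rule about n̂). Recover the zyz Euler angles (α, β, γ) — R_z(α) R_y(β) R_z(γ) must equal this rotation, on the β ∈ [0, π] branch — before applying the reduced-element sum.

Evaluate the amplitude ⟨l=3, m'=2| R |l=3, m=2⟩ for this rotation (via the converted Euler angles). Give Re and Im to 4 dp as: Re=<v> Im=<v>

Re=-0.3724 Im=-0.1610

Axis–angle → zyz. n̂ = (sinθₙcosφₙ, sinθₙsinφₙ, cosθₙ) = (-0.468963, +0.300123, +0.830662), ω = 2.9719.
R = I cosω + sinω [n̂]ₓ + (1−cosω) n̂n̂ᵀ gives
  R = [-0.548943, -0.419753, -0.722820; -0.139190, -0.806783, +0.574219; -0.824189, +0.415822, +0.384453]
β = atan2(√(R₁₃²+R₂₃²), R₃₃) = 1.176182; α = atan2(R₂₃, R₁₃) mod 2π = 2.470267; γ = atan2(R₃₂, −R₃₁) mod 2π = 0.467259
D^3_{2,2}(2.4703,1.1762,0.4673) = e^{-i·2·2.4703}·d^3_{2,2}(1.1762)·e^{-i·2·0.4673}. Compute d first:
Half-angle: c=0.832001, s=0.554774. N=√(120·1·120·1)=120.000000
k: max(0,(2)−(2))=0 … min(3+(2),3−(2))=1
  k=0: (−1)^0·120.0000/(120)·0.8320^6·0.5548^0 = +0.331699
  k=1: (−1)^1·120.0000/(24)·0.8320^4·0.5548^2 = -0.737391
d^3_{2,2}(1.1762) = +0.331699 -0.737391 = -0.405692
Attach z-rotation phases: D = e^{-i(2)(2.4703)}·(-0.405692)·e^{-i(2)(0.4673)} = -0.372370-0.161018i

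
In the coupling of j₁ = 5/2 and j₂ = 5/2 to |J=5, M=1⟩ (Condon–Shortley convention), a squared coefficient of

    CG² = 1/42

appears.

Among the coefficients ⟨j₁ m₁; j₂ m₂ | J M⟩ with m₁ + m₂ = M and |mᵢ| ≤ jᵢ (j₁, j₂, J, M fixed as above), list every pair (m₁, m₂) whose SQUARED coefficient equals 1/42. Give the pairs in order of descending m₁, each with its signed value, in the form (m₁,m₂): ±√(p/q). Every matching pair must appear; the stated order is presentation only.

Admissible pairs with m₁+m₂ = M = 1: (-3/2,5/2), (-1/2,3/2), (1/2,1/2), (3/2,-1/2), (5/2,-3/2)
  (m₁,m₂)=(5/2,-3/2): CG² = 1/42, CG = +√(1/42)   ← matches the target
  (m₁,m₂)=(3/2,-1/2): CG² = 5/21, CG = +√(5/21)
  (m₁,m₂)=(1/2,1/2): CG² = 10/21, CG = +√(10/21)
  (m₁,m₂)=(-1/2,3/2): CG² = 5/21, CG = +√(5/21)
  (m₁,m₂)=(-3/2,5/2): CG² = 1/42, CG = +√(1/42)   ← matches the target
Pairs with CG² = 1/42: (5/2,-3/2): +√(1/42); (-3/2,5/2): +√(1/42)

(5/2,-3/2): +√(1/42); (-3/2,5/2): +√(1/42)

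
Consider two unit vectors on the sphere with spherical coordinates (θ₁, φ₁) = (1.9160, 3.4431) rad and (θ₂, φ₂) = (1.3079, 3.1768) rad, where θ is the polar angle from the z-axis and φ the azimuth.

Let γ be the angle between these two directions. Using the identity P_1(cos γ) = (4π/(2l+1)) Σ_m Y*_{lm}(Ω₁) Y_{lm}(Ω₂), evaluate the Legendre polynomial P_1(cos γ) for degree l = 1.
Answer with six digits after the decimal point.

0.788705

Term-by-term m-sum for l=1 (normalisation 4π/3 = 4.188790):
  m=-1: (-0.310446-0.096545i) × (-0.333417+0.011744i) = +0.104642+0.028544i  (running Σ = +0.104642+0.028544i)
  m=0: (-0.165337-0.000000i) × (+0.126977+0.000000i) = -0.020994-0.000000i  (running Σ = +0.083648+0.028544i)
  m=1: (+0.310446-0.096545i) × (+0.333417+0.011744i) = +0.104642-0.028544i  (running Σ = +0.188290+0.000000i)
Total Σ_m = +0.188290+0.000000i. Multiply by 4.188790: +0.788705+0.000000i. P_1(cos γ) = 0.788705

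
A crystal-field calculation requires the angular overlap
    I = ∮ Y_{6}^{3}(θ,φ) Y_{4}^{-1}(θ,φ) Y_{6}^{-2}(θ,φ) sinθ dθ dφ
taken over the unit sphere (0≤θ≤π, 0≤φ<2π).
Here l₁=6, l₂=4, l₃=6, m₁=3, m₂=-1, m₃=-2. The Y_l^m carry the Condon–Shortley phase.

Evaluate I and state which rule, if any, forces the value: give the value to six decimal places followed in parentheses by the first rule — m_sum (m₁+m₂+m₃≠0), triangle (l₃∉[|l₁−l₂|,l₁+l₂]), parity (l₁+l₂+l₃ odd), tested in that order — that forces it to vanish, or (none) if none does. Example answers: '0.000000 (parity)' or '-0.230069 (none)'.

-0.131554 (none)

m-sum 0 ✓  L=16 even ✓  2≤6≤10 ✓
Π(2lᵢ+1) = 13×9×13 = 1521
triangle coeff Δ(6,4,6) = 1/15315300
Σ_t [0,4]: t=0:+1/829440 t=1:−1/25920 t=2:+1/9216 t=3:−1/25920 t=4:+1/829440 = 7/207360
(3j)²=28/2431 [(6 4 6; 0 0 0)], sign=+1
Σ_t [0,3]: t=0:+1/103680 t=1:−1/34560 t=2:+1/120960 t=3:−1/5806080 = -13/1161216
(3j)²=65/5236 [(6 4 6; 3 -1 -2)], sign=-1
⇒ 4πI² = 7605/34969
I = (-1)√(7605/34969/(4π)) = -0.13155370
No selection rule forces the value: the integral is nonzero (none).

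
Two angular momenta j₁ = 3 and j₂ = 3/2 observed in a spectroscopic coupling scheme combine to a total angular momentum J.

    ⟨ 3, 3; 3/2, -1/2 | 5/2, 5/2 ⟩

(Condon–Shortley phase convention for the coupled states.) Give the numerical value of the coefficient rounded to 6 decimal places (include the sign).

+0.731925

√[6·2!4!1!/8! · 6!0!1!2!5!0!] = √(8640/7)
  +(−1)^0/∏(0,2,0,1,4,0)! = 1/48  (running 1/48)
⟨..|..⟩ = √(8640/7)·(1/48) = +0.731925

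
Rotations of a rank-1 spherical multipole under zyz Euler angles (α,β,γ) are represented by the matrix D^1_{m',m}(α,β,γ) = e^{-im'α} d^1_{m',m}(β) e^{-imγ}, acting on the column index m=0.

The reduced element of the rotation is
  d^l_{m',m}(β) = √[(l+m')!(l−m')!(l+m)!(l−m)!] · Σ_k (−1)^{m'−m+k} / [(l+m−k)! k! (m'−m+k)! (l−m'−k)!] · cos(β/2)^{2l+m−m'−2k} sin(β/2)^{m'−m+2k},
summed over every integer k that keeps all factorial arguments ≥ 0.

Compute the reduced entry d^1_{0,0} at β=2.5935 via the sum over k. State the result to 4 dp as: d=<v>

d^1_{0,0}(β=2.5935) via the finite sum:
c=cos(2.593500/2)=0.270629, s=sin(2.593500/2)=0.962684; N=√[1·1·1·1]=1.000000
k: max(0,(0)−(0))=0 … min(1+(0),1−(0))=1
  k=0: (−1)^0·1.0000/(1)·0.2706^2·0.9627^0 = +0.073240
  k=1: (−1)^1·1.0000/(1)·0.2706^0·0.9627^2 = -0.926760
d^1_{0,0}(2.5935) = +0.073240 -0.926760 = -0.853520

d=-0.8535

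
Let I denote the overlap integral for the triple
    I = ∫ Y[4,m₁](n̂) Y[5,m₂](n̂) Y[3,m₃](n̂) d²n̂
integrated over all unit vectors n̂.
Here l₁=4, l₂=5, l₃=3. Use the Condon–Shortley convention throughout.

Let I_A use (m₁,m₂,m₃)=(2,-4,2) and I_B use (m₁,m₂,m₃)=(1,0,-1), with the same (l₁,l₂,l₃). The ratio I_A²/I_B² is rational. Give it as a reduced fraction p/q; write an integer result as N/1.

Same 4,5,3: normalisation and zero-m 3j drop out of the ratio.
A: Δ: 6! 2! 4! / 13! → 1/180180; sum: t=0:+1/8640 t=1:−1/2880 = -1/4320; 3j²(4 5 3; 2 -4 2) = Δ·Π!·Σ² = 8/429  (sign +1)
B: Δ: 6! 2! 4! / 13! → 1/180180; sum: t=1:−1/5760 t=2:+1/288 t=3:−1/288 = -1/5760; 3j²(4 5 3; 1 0 -1) = Δ·Π!·Σ² = 1/12012  (sign -1)
I_A²/I_B² = (8/429)/(1/12012) = 224/1

224/1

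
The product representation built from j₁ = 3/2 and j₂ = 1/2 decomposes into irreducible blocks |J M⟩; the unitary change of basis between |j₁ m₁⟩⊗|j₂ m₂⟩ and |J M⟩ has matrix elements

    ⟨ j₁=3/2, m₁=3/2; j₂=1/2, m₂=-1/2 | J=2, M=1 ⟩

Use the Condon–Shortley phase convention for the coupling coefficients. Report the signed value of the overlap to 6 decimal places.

+0.500000  (= +√(1/4))

triangle: 0!×3!×1!/5! = 6/120
(j±m)!: 3!×0!×0!×1!×3!×1! = 36
prefactor² = (2J+1)×Δ×N² = 9
  k=0: +1/(0!×0!×0!×0!×3!×1!) = 1/6
Σ = 1/6  ⇒  CG² = 9×(1/6)² = 1/4
CG = +√(1/4) = +0.500000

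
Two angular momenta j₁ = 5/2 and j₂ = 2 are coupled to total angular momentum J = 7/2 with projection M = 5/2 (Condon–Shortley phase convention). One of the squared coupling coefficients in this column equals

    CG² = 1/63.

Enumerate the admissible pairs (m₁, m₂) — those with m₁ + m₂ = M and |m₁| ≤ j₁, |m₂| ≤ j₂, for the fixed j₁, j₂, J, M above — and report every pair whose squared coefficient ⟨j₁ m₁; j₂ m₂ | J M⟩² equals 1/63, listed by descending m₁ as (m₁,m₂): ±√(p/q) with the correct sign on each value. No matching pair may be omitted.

Admissible pairs with m₁+m₂ = M = 5/2: (1/2,2), (3/2,1), (5/2,0)
  (m₁,m₂)=(5/2,0): CG² = 10/21, CG = +√(10/21)
  (m₁,m₂)=(3/2,1): CG² = 1/63, CG = +√(1/63)   ← matches the target
  (m₁,m₂)=(1/2,2): CG² = 32/63, CG = −√(32/63)
Pairs with CG² = 1/63: (3/2,1): +√(1/63)

(3/2,1): +√(1/63)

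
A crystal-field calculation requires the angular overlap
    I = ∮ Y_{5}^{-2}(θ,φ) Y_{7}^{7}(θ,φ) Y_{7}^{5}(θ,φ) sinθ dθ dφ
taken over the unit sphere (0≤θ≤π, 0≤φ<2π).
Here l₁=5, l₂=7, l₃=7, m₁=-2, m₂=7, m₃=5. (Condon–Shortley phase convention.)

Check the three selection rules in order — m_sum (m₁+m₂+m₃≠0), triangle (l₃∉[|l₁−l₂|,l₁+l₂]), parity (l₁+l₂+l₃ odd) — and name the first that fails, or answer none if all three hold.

m_sum

m₁+m₂+m₃ = -2 + 7 + 5 = 10  ✗
triangle: |5−7|=2 ≤ l₃=7 ≤ 5+7=12
parity: l₁+l₂+l₃ = 19 is odd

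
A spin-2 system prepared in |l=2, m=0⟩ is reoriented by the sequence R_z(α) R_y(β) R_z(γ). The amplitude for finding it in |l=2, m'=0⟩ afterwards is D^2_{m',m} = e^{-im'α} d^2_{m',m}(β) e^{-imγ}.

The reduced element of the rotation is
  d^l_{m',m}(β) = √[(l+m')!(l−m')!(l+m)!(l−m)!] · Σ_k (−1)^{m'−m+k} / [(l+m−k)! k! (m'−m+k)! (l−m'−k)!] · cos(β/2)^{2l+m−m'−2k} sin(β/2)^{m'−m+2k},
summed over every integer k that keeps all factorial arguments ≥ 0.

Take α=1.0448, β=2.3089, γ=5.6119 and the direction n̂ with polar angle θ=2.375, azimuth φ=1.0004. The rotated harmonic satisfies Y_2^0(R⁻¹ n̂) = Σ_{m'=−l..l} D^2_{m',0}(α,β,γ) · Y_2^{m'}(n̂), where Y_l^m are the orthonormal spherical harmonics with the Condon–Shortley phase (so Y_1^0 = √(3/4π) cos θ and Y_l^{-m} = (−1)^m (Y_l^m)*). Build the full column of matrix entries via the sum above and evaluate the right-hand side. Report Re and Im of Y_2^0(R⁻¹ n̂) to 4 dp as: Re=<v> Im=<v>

Re=0.6257 Im=0.0000

Need the full column D^2_{m',0} for m'=−2..2 at α=1.0448, β=2.3089, γ=5.6119.
cos(β/2)=0.404422, sin(β/2)=0.914573
d^2_{-2,0}: single k=2 term ⇒ +0.335105;  D = -0.166159+0.291009i
d^2_{-1,0}: k∈[1..2] ⇒ +0.148182 -0.757818 = -0.609635;  D = -0.306082-0.527227i
d^2_{0,0}: k∈[0..2] ⇒ +0.026751 -0.547224 +0.699637 = +0.179164;  D = +0.179164+0.000000i
d^2_{1,0}: k∈[0..1] ⇒ -0.148182 +0.757818 = +0.609635;  D = +0.306082-0.527227i
d^2_{2,0}: single k=0 term ⇒ +0.335105;  D = -0.166159-0.291009i
Y_2^{m'}(θ=2.375,φ=1.0004) and Σ D·Y over m':
  (-0.1662+0.2910i)·(-0.0775-0.1690i)  (-0.3061-0.5272i)·(-0.2084+0.3249i)  (+0.1792+0.0000i)·(+0.1755+0.0000i)  (+0.3061-0.5272i)·(+0.2084+0.3249i)  (-0.1662-0.2910i)·(-0.0775+0.1690i)
Y_2^0(R⁻¹ n̂) = +0.625700+0.000000i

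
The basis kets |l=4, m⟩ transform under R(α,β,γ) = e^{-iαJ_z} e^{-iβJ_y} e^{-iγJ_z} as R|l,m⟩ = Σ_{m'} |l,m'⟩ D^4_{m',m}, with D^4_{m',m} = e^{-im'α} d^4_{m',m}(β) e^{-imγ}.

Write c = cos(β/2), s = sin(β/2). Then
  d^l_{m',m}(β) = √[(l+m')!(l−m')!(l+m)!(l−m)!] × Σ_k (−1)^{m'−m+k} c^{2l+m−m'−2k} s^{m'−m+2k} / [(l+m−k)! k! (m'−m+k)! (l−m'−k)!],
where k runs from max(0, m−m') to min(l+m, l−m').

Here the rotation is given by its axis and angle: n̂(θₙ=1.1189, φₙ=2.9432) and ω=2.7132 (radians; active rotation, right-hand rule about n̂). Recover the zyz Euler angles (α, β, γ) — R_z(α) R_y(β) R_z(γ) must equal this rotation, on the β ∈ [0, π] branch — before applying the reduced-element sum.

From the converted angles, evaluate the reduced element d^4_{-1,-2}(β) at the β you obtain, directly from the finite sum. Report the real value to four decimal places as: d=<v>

Axis–angle → zyz. n̂ = (sinθₙcosφₙ, sinθₙsinφₙ, cosθₙ) = (-0.881974, +0.177310, +0.436672), ω = 2.7132.
R = I cosω + sinω [n̂]ₓ + (1−cosω) n̂n̂ᵀ gives
  R = [+0.575829, -0.480031, -0.661809; -0.117236, -0.849598, +0.514236; -0.809121, -0.218525, -0.545500]
β = atan2(√(R₁₃²+R₂₃²), R₃₃) = 2.147782; α = atan2(R₂₃, R₁₃) mod 2π = 2.481024; γ = atan2(R₃₂, −R₃₁) mod 2π = 6.019402
d^4_{-1,-2}(β=2.1478) via the finite sum:
Half-angle: c=0.476707, s=0.879062. N=√(6·120·2·720)=1018.233765
k∈{0,1,2} keeps every argument non-negative
  k=0: (−1)^1·1018.2338/(240)·0.4767^7·0.8791^1 = -0.020865
  k=1: (−1)^2·1018.2338/(48)·0.4767^5·0.8791^3 = +0.354751
  k=2: (−1)^3·1018.2338/(72)·0.4767^3·0.8791^5 = -0.804207
d^4_{-1,-2}(2.1478) = -0.020865 +0.354751 -0.804207 = -0.470321

d=-0.4703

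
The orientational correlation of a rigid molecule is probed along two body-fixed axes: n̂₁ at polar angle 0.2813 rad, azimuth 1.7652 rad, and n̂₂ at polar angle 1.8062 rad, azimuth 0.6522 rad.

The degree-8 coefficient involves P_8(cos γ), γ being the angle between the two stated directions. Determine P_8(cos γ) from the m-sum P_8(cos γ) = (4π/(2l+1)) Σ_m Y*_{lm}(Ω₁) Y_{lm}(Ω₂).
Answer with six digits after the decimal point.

Term-by-term m-sum for l=8 (normalisation 4π/17 = 0.739198):
  term(m=-8) = -0.000006+0.000004i   from Y*(Ω₁)=+0.000000+0.000018i, Y(Ω₂)=+0.199452+0.360616i
  term(m=-7) = -0.000006-0.000099i   from Y*(Ω₁)=+0.000246-0.000052i, Y(Ω₂)=+0.057906-0.391105i
  term(m=-6) = -0.000120-0.000050i   from Y*(Ω₁)=-0.000871-0.002034i, Y(Ω₂)=+0.041980-0.040838i
  term(m=-5) = +0.003788-0.003310i   from Y*(Ω₁)=-0.011537+0.007872i, Y(Ω₂)=-0.357593+0.042903i
  term(m=-4) = +0.001125+0.004221i   from Y*(Ω₁)=+0.046345+0.045629i, Y(Ω₂)=+0.057849+0.034112i
  term(m=-3) = +0.068570+0.013715i   from Y*(Ω₁)=+0.120852-0.183174i, Y(Ω₂)=+0.119910+0.295230i
  term(m=-2) = -0.036623+0.047658i   from Y*(Ω₁)=-0.461639-0.189116i, Y(Ω₂)=+0.031717-0.116229i
  term(m=-1) = +0.079995+0.162359i   from Y*(Ω₁)=-0.118286+0.600771i, Y(Ω₂)=+0.234927-0.179410i
  term(m=+0) = -0.001023+0.000000i   from Y*(Ω₁)=+0.007552-0.000000i, Y(Ω₂)=-0.135505+0.000000i
  term(m=+1) = +0.079995-0.162359i   from Y*(Ω₁)=+0.118286+0.600771i, Y(Ω₂)=-0.234927-0.179410i
  term(m=+2) = -0.036623-0.047658i   from Y*(Ω₁)=-0.461639+0.189116i, Y(Ω₂)=+0.031717+0.116229i
  term(m=+3) = +0.068570-0.013715i   from Y*(Ω₁)=-0.120852-0.183174i, Y(Ω₂)=-0.119910+0.295230i
  term(m=+4) = +0.001125-0.004221i   from Y*(Ω₁)=+0.046345-0.045629i, Y(Ω₂)=+0.057849-0.034112i
  term(m=+5) = +0.003788+0.003310i   from Y*(Ω₁)=+0.011537+0.007872i, Y(Ω₂)=+0.357593+0.042903i
  term(m=+6) = -0.000120+0.000050i   from Y*(Ω₁)=-0.000871+0.002034i, Y(Ω₂)=+0.041980+0.040838i
  term(m=+7) = -0.000006+0.000099i   from Y*(Ω₁)=-0.000246-0.000052i, Y(Ω₂)=-0.057906-0.391105i
  term(m=+8) = -0.000006-0.000004i   from Y*(Ω₁)=+0.000000-0.000018i, Y(Ω₂)=+0.199452-0.360616i
Accumulated sum +0.232422+0.000000i; after 4π/(2l+1) scaling, +0.171806+0.000000i ⇒ P_8 = 0.171806

0.171806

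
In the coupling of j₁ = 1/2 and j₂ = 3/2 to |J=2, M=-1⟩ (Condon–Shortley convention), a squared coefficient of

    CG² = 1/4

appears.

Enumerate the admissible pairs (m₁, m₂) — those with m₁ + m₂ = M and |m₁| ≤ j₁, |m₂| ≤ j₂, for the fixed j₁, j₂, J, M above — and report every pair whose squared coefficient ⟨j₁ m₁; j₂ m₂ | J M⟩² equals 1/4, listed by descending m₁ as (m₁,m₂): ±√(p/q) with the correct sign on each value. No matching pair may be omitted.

Admissible pairs with m₁+m₂ = M = -1: (-1/2,-1/2), (1/2,-3/2)
  (m₁,m₂)=(1/2,-3/2): CG² = 1/4, CG = +√(1/4)   ← matches the target
  (m₁,m₂)=(-1/2,-1/2): CG² = 3/4, CG = +√(3/4)
Pairs with CG² = 1/4: (1/2,-3/2): +√(1/4)

(1/2,-3/2): +√(1/4)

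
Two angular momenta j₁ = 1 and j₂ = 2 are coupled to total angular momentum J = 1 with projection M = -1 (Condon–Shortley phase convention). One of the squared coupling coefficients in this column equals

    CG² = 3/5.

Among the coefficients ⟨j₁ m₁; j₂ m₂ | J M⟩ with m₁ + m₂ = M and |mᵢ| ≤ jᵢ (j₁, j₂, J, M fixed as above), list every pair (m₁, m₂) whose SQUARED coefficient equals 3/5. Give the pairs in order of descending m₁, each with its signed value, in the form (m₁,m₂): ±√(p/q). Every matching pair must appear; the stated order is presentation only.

Admissible pairs with m₁+m₂ = M = -1: (-1,0), (0,-1), (1,-2)
  (m₁,m₂)=(1,-2): CG² = 3/5, CG = +√(3/5)   ← matches the target
  (m₁,m₂)=(0,-1): CG² = 3/10, CG = −√(3/10)
  (m₁,m₂)=(-1,0): CG² = 1/10, CG = +√(1/10)
Pairs with CG² = 3/5: (1,-2): +√(3/5)

(1,-2): +√(3/5)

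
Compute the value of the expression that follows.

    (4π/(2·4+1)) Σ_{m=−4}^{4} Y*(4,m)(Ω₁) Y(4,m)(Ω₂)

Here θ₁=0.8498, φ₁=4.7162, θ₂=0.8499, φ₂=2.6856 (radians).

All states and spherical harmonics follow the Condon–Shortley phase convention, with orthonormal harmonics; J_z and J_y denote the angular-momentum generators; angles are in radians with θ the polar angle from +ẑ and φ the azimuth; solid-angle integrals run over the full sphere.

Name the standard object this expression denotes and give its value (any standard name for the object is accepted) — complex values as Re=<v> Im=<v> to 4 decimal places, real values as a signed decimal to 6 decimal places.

Legendre polynomial (addition theorem), +0.251375

This sum is the spherical-harmonic addition theorem: it equals the Legendre polynomial P_l(cos γ) of the angle γ between the two directions.
Expand P_4 via completeness: Σ_{m} conj(Y_{4,m}) at Ω₁ times Y_{4,m} at Ω₂ —
  m=-4: (+0.140863+0.002147i) × (-0.035300+0.136437i) = -0.005265+0.019143i  (running Σ = -0.005265+0.019143i)
  m=-3: (-0.004004+0.350164i) × (-0.070549-0.343060i) = +0.120410-0.023330i  (running Σ = +0.115144-0.004187i)
  m=-2: (-0.387000-0.002950i) × (+0.236881+0.305968i) = -0.090770-0.119108i  (running Σ = +0.024374-0.123295i)
  m=-1: (+0.000045-0.011831i) × (-0.010475-0.005138i) = -0.000061+0.000124i  (running Σ = +0.024313-0.123172i)
  m=0: (-0.362501-0.000000i) × (-0.362506+0.000000i) = +0.131409+0.000000i  (running Σ = +0.155722-0.123172i)
  m=1: (-0.000045-0.011831i) × (+0.010475-0.005138i) = -0.000061-0.000124i  (running Σ = +0.155660-0.123295i)
  m=2: (-0.387000+0.002950i) × (+0.236881-0.305968i) = -0.090770+0.119108i  (running Σ = +0.064890-0.004187i)
  m=3: (+0.004004+0.350164i) × (+0.070549-0.343060i) = +0.120410+0.023330i  (running Σ = +0.185300+0.019143i)
  m=4: (+0.140863-0.002147i) × (-0.035300-0.136437i) = -0.005265-0.019143i  (running Σ = +0.180034-0.000000i)
Accumulated sum +0.180034-0.000000i; after 4π/(2l+1) scaling, +0.251375-0.000000i ⇒ P_4 = 0.251375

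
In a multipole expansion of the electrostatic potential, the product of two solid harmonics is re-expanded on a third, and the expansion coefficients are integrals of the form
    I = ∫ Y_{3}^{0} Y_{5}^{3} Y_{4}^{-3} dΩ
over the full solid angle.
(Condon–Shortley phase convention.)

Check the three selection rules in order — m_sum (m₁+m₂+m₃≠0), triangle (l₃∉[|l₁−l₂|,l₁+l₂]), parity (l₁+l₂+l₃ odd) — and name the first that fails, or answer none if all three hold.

none

m₁+m₂+m₃ = 0 + 3 − 3 = 0  ✓
triangle: |3−5|=2 ≤ l₃=4 ≤ 3+5=8  ✓
parity: l₁+l₂+l₃ = 12 is even  ✓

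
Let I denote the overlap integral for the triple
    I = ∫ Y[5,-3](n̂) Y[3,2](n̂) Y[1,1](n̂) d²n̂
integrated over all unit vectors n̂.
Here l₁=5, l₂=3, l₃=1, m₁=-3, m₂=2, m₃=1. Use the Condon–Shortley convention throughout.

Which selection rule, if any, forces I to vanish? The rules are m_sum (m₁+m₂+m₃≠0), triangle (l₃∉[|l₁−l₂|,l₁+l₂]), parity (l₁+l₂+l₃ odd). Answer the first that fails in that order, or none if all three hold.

m₁+m₂+m₃ = -3 + 2 + 1 = 0  ✓
triangle: need |l₁−l₂| ≤ l₃ ≤ l₁+l₂ = [2,8]; l₃=1 is outside  ✗
parity: l₁+l₂+l₃ = 9 is odd

triangle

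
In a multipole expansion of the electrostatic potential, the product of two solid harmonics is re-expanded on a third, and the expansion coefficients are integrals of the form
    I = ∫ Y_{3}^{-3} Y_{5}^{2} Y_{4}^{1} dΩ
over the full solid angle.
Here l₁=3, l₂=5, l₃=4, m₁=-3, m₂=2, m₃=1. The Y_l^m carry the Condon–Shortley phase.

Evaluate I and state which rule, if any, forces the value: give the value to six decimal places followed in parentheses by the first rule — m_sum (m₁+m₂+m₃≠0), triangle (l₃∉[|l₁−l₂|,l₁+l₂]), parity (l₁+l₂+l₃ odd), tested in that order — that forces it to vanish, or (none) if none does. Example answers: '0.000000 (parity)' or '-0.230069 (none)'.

m-sum 0 ✓  L=12 even ✓  2≤4≤8 ✓
Π(2lᵢ+1) = 7×11×9 = 693
triangle coeff Δ(3,5,4) = 1/180180
Σ_t [1,3]: t=1:−1/576 t=2:+1/144 t=3:−1/576 = 1/288
(3j)²=20/1001 [(3 5 4; 0 0 0)], sign=+1
Σ_t [4,4]: t=4:+1/1728 = 1/1728
(3j)²=25/858 [(3 5 4; -3 2 1)], sign=-1
⇒ 4πI² = 750/1859
I = (-1)√(750/1859/(4π)) = -0.17917854
No selection rule forces the value: the integral is nonzero (none).

-0.179179 (none)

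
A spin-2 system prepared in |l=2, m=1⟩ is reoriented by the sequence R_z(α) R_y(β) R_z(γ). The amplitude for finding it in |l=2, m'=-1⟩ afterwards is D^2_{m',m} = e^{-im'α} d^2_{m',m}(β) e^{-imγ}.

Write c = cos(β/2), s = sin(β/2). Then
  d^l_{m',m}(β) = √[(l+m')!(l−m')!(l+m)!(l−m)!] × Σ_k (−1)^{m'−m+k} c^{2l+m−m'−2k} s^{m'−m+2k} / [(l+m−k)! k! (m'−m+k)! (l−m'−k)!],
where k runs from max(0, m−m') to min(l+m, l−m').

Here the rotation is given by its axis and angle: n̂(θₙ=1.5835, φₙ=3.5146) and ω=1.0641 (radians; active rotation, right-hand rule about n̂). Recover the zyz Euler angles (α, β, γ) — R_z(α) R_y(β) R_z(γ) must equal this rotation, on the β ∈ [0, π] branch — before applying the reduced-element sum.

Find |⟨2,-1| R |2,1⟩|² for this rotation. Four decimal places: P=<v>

Axis–angle → zyz. n̂ = (sinθₙcosφₙ, sinθₙsinφₙ, cosθₙ) = (-0.931160, -0.364388, -0.012703), ω = 1.0641.
R = I cosω + sinω [n̂]ₓ + (1−cosω) n̂n̂ᵀ gives
  R = [+0.931575, +0.185750, -0.312515; +0.163535, +0.553634, +0.816545; +0.324692, -0.811780, +0.485374]
β = atan2(√(R₁₃²+R₂₃²), R₃₃) = 1.064005; α = atan2(R₂₃, R₁₃) mod 2π = 1.936326; γ = atan2(R₃₂, −R₃₁) mod 2π = 4.331904
Split into d^2_{-1,1}(β=1.0640) × two z-phases.
With c≡cos(β/2)=0.861793 and s≡sin(β/2)=0.507260, N=[1·6·6·1]^{1/2}=6.000000
Admissible k: 2..3 (factorial args all ≥0)
  k=2: (−1)^0·6.0000/(2)·0.8618^2·0.5073^2 = +0.573309
  k=3: (−1)^1·6.0000/(6)·0.8618^0·0.5073^4 = -0.066210
d^2_{-1,1}(1.0640) = +0.573309 -0.066210 = +0.507099
|D^2_{-1,1}|² = |d^2_{-1,1}(β)|² = (+0.507099)² = 0.257149 (the z-rotation phases have unit modulus)

P=0.2571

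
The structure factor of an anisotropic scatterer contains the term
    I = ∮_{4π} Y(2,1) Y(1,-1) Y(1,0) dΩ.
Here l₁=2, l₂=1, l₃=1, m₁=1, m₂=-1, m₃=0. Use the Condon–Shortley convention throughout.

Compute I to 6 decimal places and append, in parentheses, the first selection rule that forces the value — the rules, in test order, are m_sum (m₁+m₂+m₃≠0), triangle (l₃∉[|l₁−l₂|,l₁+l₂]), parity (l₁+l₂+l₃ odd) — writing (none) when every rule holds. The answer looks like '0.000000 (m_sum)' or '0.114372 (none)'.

-0.218510 (none)

m-sum 0 ✓  L=4 even ✓  1≤1≤3 ✓
Π(2lᵢ+1) = 5×3×3 = 45
triangle coeff Δ(2,1,1) = 1/30
Σ_t [1,1]: t=1:−1/1 = -1/1
(3j)²=2/15 [(2 1 1; 0 0 0)], sign=+1
Σ_t [0,0]: t=0:+1/2 = 1/2
(3j)²=1/10 [(2 1 1; 1 -1 0)], sign=-1
⇒ 4πI² = 3/5
I = (-1)√(3/5/(4π)) = -0.21850969
No selection rule forces the value: the integral is nonzero (none).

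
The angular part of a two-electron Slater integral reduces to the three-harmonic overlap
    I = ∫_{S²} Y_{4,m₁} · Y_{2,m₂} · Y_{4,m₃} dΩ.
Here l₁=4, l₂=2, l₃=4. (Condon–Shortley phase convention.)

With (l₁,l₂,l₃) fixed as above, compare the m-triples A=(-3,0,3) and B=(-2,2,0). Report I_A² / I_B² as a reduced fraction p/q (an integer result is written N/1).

49/540

Shared (l₁,l₂,l₃)=(4,2,4): N and (l;000)² cancel in I_A²/I_B².
A: Δ = 2!·6!·2!/11! = 1/13860; Racah Σ t=1..2: t=1:−1/720 t=2:+1/480 = 1/1440; ⇒ 3j(4 2 4; -3 0 3)² = 7/1980, sgn -1
B: Δ = 2!·6!·2!/11! = 1/13860; Racah Σ t=2..2: t=2:+1/192 = 1/192; ⇒ 3j(4 2 4; -2 2 0)² = 3/77, sgn +1
I_A²/I_B² = (7/1980)/(3/77) = 49/540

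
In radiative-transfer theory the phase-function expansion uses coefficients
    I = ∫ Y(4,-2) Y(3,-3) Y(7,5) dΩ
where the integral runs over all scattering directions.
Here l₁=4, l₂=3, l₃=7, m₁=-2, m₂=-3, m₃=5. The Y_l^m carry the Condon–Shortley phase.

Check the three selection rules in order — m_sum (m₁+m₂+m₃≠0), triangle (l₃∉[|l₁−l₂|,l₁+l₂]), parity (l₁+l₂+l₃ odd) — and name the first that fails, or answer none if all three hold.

azimuthal sum: -2 − 3 + 5 = 0  ✓
1 ≤ 7 ≤ 7 (triangle on l)  ✓
L = 4 + 3 + 7 = 14 (even)  ✓

none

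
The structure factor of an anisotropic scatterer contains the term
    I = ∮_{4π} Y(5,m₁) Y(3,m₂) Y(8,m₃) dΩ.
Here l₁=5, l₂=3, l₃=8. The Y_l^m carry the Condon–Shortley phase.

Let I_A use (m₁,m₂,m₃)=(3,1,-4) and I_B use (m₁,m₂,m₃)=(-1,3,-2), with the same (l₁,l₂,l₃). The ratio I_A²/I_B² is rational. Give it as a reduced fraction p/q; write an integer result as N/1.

99/7

l's match ⇒ only the (l;m) 3-j factors differ between A and B.
A: triangle coeff Δ(5,3,8) = 1/136136; Σ_t [0,0]: t=0:+1/3870720 = 1/3870720; (3j)²=135/6188 [(5 3 8; 3 1 -4)], sign=+1
B: triangle coeff Δ(5,3,8) = 1/136136; Σ_t [0,0]: t=0:+1/12441600 = 1/12441600; (3j)²=15/9724 [(5 3 8; -1 3 -2)], sign=+1
I_A²/I_B² = (135/6188)/(15/9724) = 99/7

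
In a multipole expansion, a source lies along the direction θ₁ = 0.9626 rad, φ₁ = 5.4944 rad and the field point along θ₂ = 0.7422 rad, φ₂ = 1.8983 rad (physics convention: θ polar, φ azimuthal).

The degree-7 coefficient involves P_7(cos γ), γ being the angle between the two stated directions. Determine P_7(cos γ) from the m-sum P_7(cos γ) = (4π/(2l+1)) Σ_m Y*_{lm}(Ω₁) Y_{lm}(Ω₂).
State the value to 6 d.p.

0.160097

Expand P_7 via completeness: Σ_{m} conj(Y_{7,m}) at Ω₁ times Y_{7,m} at Ω₂ —
  m=-7: (0.090733, 0.086529) × (0.024192, -0.021292) = (0.004037, 0.000161)  (running Σ = (0.004037, 0.000161))
  m=-6: (0.006637, 0.326552) × (0.050501, 0.121396) = (-0.039307, 0.017297)  (running Σ = (-0.035269, 0.017458))
  m=-5: (-0.308018, 0.318631) × (-0.313038, 0.020918) = (0.089756, -0.106187)  (running Σ = (0.054487, -0.088728))
  m=-4: (-0.236659, 0.003207) × (0.118193, -0.442903) = (-0.026551, 0.105196)  (running Σ = (0.027936, 0.016468))
  m=-3: (0.144368, 0.141464) × (0.265393, 0.177037) = (0.013270, 0.063102)  (running Σ = (0.041206, 0.079570))
  m=-2: (0.002313, 0.341428) × (0.106950, -0.082152) = (0.028297, 0.036326)  (running Σ = (0.069502, 0.115896))
  m=-1: (0.045873, -0.046185) × (0.124497, 0.366451) = (0.022636, 0.011060)  (running Σ = (0.092138, 0.126956))
  m=0: (0.347397, -0.000000) × (0.019649, 0.000000) = (0.006826, 0.000000)  (running Σ = (0.098964, 0.126956))
  m=1: (-0.045873, -0.046185) × (-0.124497, 0.366451) = (0.022636, -0.011060)  (running Σ = (0.121599, 0.115896))
  m=2: (0.002313, -0.341428) × (0.106950, 0.082152) = (0.028297, -0.036326)  (running Σ = (0.149896, 0.079570))
  m=3: (-0.144368, 0.141464) × (-0.265393, 0.177037) = (0.013270, -0.063102)  (running Σ = (0.163166, 0.016468))
  m=4: (-0.236659, -0.003207) × (0.118193, 0.442903) = (-0.026551, -0.105196)  (running Σ = (0.136615, -0.088728))
  m=5: (0.308018, 0.318631) × (0.313038, 0.020918) = (0.089756, 0.106187)  (running Σ = (0.226371, 0.017458))
  m=6: (0.006637, -0.326552) × (0.050501, -0.121396) = (-0.039307, -0.017297)  (running Σ = (0.187064, 0.000161))
  m=7: (-0.090733, 0.086529) × (-0.024192, -0.021292) = (0.004037, -0.000161)  (running Σ = (0.191101, -0.000000))
Σ over m = (0.191101, -0.000000); ×(4π/15) → (0.160097, -0.000000). Real part: 0.160097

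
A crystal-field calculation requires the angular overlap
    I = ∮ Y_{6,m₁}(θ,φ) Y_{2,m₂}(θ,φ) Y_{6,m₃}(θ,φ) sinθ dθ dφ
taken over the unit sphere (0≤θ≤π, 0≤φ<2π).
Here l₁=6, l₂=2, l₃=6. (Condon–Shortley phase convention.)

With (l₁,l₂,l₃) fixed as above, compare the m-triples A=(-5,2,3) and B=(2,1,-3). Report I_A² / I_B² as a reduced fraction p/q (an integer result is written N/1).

l's match ⇒ only the (l;m) 3-j factors differ between A and B.
A: triangle coeff Δ(6,2,6) = 1/90090; Σ_t [2,2]: t=2:+1/1451520 = 1/1451520; (3j)²=1/91 [(6 2 6; -5 2 3)], sign=-1
B: triangle coeff Δ(6,2,6) = 1/90090; Σ_t [1,2]: t=1:−1/60480 t=2:+1/161280 = -1/96768; (3j)²=15/1001 [(6 2 6; 2 1 -3)], sign=+1
I_A²/I_B² = (1/91)/(15/1001) = 11/15

11/15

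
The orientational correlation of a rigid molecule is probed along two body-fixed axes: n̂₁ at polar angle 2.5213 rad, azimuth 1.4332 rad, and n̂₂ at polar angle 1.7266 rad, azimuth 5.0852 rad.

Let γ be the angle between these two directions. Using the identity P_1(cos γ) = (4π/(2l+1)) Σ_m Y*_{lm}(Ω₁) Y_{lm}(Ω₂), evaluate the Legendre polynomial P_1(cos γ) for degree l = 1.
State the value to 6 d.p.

-0.374778

Summing Y*_{l m}(θ₁,φ₁)·Y_{l m}(θ₂,φ₂) over m ∈ [−1, 1]; prefactor 4π/(2·1+1) = 4.188790:
  [-1]  conj(Y_{1,-1})(Ω₁) = 0.02755 + 0.19893j ; Y_{1,-1}(Ω₂) = 0.12432 + 0.31786j ; Δ = -0.05981 + 0.03349j
  [+0]  conj(Y_{1,0})(Ω₁) = -0.39758 + 0.00000j ; Y_{1,0}(Ω₂) = -0.07582 + 0.00000j ; Δ = 0.03014 + 0.00000j
  [+1]  conj(Y_{1,1})(Ω₁) = -0.02755 + 0.19893j ; Y_{1,1}(Ω₂) = -0.12432 + 0.31786j ; Δ = -0.05981 - 0.03349j
Σ over m = -0.08947 + 0.00000j; ×(4π/3) → -0.37478 + 0.00000j. Real part: -0.374778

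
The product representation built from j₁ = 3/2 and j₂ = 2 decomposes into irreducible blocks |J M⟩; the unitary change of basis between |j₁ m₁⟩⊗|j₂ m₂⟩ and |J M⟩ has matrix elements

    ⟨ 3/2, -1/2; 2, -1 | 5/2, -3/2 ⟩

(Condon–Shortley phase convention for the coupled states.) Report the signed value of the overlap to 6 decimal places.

√[6·1!2!3!/7! · 1!2!1!3!1!4!] = √(144/35)
  +(−1)^0/∏(0,1,2,1,0,2)! = 1/4  (running 1/4)
  +(−1)^1/∏(1,0,1,0,1,3)! = -1/6  (running 1/12)
⟨..|..⟩ = √(144/35)·(1/12) = +0.169031

+0.169031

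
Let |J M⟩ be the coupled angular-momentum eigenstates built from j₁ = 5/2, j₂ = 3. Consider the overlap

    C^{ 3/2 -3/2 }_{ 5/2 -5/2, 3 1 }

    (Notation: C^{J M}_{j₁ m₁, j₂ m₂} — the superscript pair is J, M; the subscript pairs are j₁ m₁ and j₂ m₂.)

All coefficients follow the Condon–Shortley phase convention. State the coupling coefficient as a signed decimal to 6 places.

+√(1/14) = +0.267261

√[4·4!1!2!/8! · 0!5!4!2!0!3!] = √(1152/7)
  +(−1)^4/∏(4,0,1,0,0,2)! = 1/48  (running 1/48)
⟨..|..⟩ = √(1152/7)·(1/48) = +0.267261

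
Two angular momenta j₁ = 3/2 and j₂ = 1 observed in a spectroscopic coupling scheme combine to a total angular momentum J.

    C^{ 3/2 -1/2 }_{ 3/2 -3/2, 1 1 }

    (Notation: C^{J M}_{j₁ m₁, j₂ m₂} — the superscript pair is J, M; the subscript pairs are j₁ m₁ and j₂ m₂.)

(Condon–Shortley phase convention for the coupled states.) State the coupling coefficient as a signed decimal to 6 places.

√[4·1!2!1!/5! · 0!3!2!0!1!2!] = √(8/5)
  +(−1)^1/∏(1,0,2,1,0,0)! = -1/2  (running -1/2)
⟨..|..⟩ = √(8/5)·(-1/2) = -0.632456

−√(2/5) = -0.632456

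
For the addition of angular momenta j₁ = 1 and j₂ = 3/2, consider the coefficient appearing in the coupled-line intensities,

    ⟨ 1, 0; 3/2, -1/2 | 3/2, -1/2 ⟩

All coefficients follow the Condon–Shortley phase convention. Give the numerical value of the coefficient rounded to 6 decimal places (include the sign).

+√(1/15) = +0.258199

√[4·1!1!2!/5! · 1!1!1!2!1!2!] = √(4/15)
  +(−1)^0/∏(0,1,1,1,0,1)! = 1  (running 1)
  +(−1)^1/∏(1,0,0,0,1,2)! = -1/2  (running 1/2)
⟨..|..⟩ = √(4/15)·(1/2) = +0.258199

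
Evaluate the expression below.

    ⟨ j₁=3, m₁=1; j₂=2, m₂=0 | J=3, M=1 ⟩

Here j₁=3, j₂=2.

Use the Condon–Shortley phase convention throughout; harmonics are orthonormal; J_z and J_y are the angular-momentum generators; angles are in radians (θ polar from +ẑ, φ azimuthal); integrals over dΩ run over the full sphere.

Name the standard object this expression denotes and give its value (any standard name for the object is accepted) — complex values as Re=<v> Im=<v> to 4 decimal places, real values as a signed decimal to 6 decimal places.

This is a Clebsch–Gordan (vector-coupling) coefficient.
j₁+j₂−J=2  J+j₁−j₂=4  J−j₁+j₂=2  j₁+j₂+J+1=9
(j₁±m₁, j₂±m₂, J±M) = (4,2,2,2,4,2)
P² = 256/15
sum k=0..2:
  [0] +1/16 = 1/16
  [1] −1/6 = -1/6
  [2] +1/96 = 1/96
S = -3/32
C² = P²·S² = 3/20 ; C = -0.387298

Clebsch–Gordan coefficient, −√(3/20) ≈ -0.387298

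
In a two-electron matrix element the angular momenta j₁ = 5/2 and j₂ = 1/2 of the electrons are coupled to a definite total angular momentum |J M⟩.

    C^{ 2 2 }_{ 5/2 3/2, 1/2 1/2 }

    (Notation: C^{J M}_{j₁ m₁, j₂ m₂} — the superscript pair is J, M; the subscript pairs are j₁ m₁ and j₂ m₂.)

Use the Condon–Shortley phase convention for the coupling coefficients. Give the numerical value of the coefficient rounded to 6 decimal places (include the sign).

-0.408248

√[5·1!4!0!/6! · 4!1!1!0!4!0!] = √(96)
  +(−1)^1/∏(1,0,0,0,4,0)! = -1/24  (running -1/24)
⟨..|..⟩ = √(96)·(-1/24) = -0.408248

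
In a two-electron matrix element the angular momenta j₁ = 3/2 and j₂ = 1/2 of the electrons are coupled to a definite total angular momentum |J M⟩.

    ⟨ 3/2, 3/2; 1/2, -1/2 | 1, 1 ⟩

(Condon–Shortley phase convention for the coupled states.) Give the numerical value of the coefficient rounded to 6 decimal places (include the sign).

triangle: 1!*2!*0!/4! = 2/24
(j±m)!: 3!*0!*0!*1!*2!*0! = 12
prefactor² = (2J+1)*Δ*N² = 3
  k=0: +1/(0!*1!*0!*0!*2!*0!) = 1/2
Σ = 1/2  ⇒  CG² = 3*(1/2)² = 3/4
CG = +√(3/4) = +0.866025

+√(3/4) ≈ +0.866025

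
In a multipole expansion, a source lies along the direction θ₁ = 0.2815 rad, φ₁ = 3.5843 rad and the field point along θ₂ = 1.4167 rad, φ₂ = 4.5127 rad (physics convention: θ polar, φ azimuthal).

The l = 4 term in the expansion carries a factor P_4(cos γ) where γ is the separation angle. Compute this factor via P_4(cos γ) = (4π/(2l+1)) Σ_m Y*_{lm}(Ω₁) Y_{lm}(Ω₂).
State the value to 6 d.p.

Term-by-term m-sum for l=4 (normalisation 4π/9 = 1.396263):
  term(m=-4) = -0.00093 + 0.00060j   from Y*(Ω₁)=-0.00052 + 0.00258j, Y(Ω₂)=0.29434 + 0.30231j
  term(m=-3) = -0.00448 - 0.00167j   from Y*(Ω₁)=-0.00619 - 0.02502j, Y(Ω₂)=0.10452 - 0.15309j
  term(m=-2) = 0.01085 + 0.03689j   from Y*(Ω₁)=0.08922 + 0.10912j, Y(Ω₂)=0.25131 + 0.10607j
  term(m=-1) = -0.05323 + 0.07114j   from Y*(Ω₁)=-0.39469 - 0.18712j, Y(Ω₂)=0.04035 - 0.19938j
  term(m=+0) = 0.13255 + 0.00000j   from Y*(Ω₁)=0.54179 + 0.00000j, Y(Ω₂)=0.24465 + 0.00000j
  term(m=+1) = -0.05323 - 0.07114j   from Y*(Ω₁)=0.39469 - 0.18712j, Y(Ω₂)=-0.04035 - 0.19938j
  term(m=+2) = 0.01085 - 0.03689j   from Y*(Ω₁)=0.08922 - 0.10912j, Y(Ω₂)=0.25131 - 0.10607j
  term(m=+3) = -0.00448 + 0.00167j   from Y*(Ω₁)=0.00619 - 0.02502j, Y(Ω₂)=-0.10452 - 0.15309j
  term(m=+4) = -0.00093 - 0.00060j   from Y*(Ω₁)=-0.00052 - 0.00258j, Y(Ω₂)=0.29434 - 0.30231j
Accumulated sum 0.03695 + 0.00000j; after 4π/(2l+1) scaling, 0.05159 + 0.00000j ⇒ P_4 = 0.051586

0.051586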